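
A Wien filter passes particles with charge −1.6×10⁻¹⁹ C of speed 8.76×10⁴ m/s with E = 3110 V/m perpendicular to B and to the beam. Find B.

Balance of forces in the selector: qE = qvB ⇒ B = E/v.
B = 3110/8.76×10⁴ = 0.0355 T.

B = 0.0355 T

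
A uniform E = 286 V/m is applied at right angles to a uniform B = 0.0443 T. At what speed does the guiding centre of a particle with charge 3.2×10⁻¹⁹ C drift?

The E×B drift speed is v_d = E/B.
v_d = 286/0.0443 = 6460 m/s.

v_d ≈ 6460 m/s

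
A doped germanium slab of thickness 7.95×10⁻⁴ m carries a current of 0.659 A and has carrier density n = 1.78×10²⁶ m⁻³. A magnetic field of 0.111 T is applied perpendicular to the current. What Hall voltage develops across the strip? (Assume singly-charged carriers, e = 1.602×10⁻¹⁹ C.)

V_H ≈ 3.23×10⁻⁶ V

V_H = IB/(n e t).
V_H = (0.659)(0.111)/((1.78×10²⁶)(1.602×10⁻¹⁹)(7.95×10⁻⁴)) ≈ 3.23×10⁻⁶ V.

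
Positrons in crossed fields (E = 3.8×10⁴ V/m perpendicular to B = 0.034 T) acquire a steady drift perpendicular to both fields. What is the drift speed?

The steady drift has the magnetic force balancing the electric force, so v_d = E/B.
v_d = 3.8×10⁴/0.034 = 1.1×10⁶ m/s.

v_d ≈ 1.1×10⁶ m/s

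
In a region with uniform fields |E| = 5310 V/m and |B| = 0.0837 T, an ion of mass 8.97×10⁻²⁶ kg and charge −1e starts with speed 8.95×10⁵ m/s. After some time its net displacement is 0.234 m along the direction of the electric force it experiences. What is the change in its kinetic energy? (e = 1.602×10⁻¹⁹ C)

The magnetic force is always ⟂ v and does no work; only the electric force changes KE.
ΔKE = F_E · d = |q|E d = (1.602×10⁻¹⁹)(5310)(0.234) ≈ 1.99×10⁻¹⁶ J.

ΔKE ≈ 1.99×10⁻¹⁶ J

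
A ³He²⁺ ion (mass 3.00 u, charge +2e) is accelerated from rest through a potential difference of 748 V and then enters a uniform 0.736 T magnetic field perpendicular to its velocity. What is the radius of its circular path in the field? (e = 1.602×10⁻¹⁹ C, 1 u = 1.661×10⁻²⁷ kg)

Acceleration: |q|V = ½mv² ⇒ v = √(2|q|V/m) = √(2·3.204×10⁻¹⁹·748/4.983×10⁻²⁷) ≈ 3.101×10⁵ m/s.
In the field: r = mv/(|q|B) = (4.983×10⁻²⁷)(3.101×10⁵)/((3.204×10⁻¹⁹)(0.736)) ≈ 6.55×10⁻³ m.

r ≈ 6.55×10⁻³ m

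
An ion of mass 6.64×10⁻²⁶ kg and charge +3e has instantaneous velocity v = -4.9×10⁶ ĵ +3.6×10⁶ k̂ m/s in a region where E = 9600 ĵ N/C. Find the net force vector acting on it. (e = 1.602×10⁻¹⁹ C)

Only an electric field acts, so F = qE = (4.806×10⁻¹⁹ C)·(0, 9600, 0) = (0, 4.61×10⁻¹⁵, 0) N.

F ≈ (0, 4.61×10⁻¹⁵, 0) N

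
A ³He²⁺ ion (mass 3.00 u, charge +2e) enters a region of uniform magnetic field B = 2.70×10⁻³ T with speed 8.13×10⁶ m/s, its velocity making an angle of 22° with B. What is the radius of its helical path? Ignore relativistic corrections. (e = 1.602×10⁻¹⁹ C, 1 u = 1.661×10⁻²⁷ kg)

r ≈ 17.5 m

v⊥ = v sinθ = 8.13×10⁶·sin22° ≈ 3.046×10⁶ m/s.
r = m v⊥/(|q|B) = (4.983×10⁻²⁷)(3.046×10⁶)/((3.204×10⁻¹⁹)(2.70×10⁻³)) ≈ 17.5 m.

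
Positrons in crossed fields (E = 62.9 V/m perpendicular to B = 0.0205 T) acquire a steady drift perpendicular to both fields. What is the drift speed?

In crossed fields the guiding centre drifts at v_d = |E×B|/B² = E/B, independent of charge and mass.
v_d = 62.9/0.0205 = 3070 m/s.

v_d ≈ 3070 m/s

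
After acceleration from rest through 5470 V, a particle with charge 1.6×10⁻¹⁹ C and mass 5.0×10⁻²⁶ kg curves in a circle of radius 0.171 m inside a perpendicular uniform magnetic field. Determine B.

B ≈ 0.342 T

v = √(2|q|V/m) = √(2·1.6×10⁻¹⁹·5470/5.0×10⁻²⁶) ≈ 1.871×10⁵ m/s.
B = mv/(|q|r) = (5.0×10⁻²⁶)(1.871×10⁵)/((1.6×10⁻¹⁹)(0.171)) ≈ 0.342 T.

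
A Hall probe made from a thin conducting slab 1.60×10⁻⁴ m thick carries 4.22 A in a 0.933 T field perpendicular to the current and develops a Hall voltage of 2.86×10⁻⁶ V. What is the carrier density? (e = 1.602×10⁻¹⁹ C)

n ≈ 5.37×10²⁸ m⁻³

From V_H = IB/(n e t), n = IB/(V_H e t).
n = (4.22)(0.933)/((2.86×10⁻⁶)(1.602×10⁻¹⁹)(1.60×10⁻⁴)) ≈ 5.37×10²⁸ m⁻³.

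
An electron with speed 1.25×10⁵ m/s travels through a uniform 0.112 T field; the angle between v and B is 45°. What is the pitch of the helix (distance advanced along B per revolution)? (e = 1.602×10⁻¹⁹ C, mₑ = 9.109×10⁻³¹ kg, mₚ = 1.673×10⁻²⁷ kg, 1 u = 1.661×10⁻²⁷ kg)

v∥ = v cosθ = 1.25×10⁵·cos45° ≈ 8.839×10⁴ m/s.
T = 2πm/(|q|B) = 2π(9.109×10⁻³¹)/((1.602×10⁻¹⁹)(0.112)) ≈ 3.190×10⁻¹⁰ s.
pitch = v∥ T = (8.839×10⁴)(3.190×10⁻¹⁰) ≈ 2.82×10⁻⁵ m.

p ≈ 2.82×10⁻⁵ m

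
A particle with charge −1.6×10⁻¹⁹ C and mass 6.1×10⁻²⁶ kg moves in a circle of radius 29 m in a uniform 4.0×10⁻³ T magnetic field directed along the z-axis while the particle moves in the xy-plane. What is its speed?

v ≈ 3.0×10⁵ m/s

From |q|vB = mv²/r, v = |q|Br/m.
v = (1.6×10⁻¹⁹)(4.0×10⁻³)(29)/6.1×10⁻²⁶ ≈ 3.0×10⁵ m/s.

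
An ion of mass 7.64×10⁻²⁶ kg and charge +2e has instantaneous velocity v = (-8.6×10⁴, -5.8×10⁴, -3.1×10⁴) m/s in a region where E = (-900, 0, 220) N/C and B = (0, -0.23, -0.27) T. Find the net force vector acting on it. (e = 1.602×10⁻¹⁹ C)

F ≈ (2.44×10⁻¹⁵, -7.44×10⁻¹⁵, 6.41×10⁻¹⁵) N

v×B = (8530, -2.32×10⁴, 1.98×10⁴) N/C.
E + v×B = (7630, -2.32×10⁴, 2.00×10⁴) N/C.
F = q(E + v×B) = (3.204×10⁻¹⁹ C)·(7630, -2.32×10⁴, 2.00×10⁴) = (2.44×10⁻¹⁵, -7.44×10⁻¹⁵, 6.41×10⁻¹⁵) N.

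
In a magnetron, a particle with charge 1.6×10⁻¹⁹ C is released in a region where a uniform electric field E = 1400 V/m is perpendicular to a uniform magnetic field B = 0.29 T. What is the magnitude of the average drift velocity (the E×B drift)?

v_d ≈ 4800 m/s

The E×B drift speed is v_d = E/B.
v_d = 1400/0.29 = 4800 m/s.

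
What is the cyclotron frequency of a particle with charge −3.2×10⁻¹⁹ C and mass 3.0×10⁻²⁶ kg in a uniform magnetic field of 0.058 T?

f = |q|B/(2πm).
f = (3.2×10⁻¹⁹)(0.058)/(2π·3.0×10⁻²⁶) ≈ 9.8×10⁴ Hz.

f ≈ 9.8×10⁴ Hz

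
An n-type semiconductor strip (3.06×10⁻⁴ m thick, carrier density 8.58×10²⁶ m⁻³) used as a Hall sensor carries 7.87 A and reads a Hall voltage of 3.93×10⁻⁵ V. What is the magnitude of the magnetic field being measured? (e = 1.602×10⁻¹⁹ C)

From V_H = IB/(n e t), B = V_H n e t / I.
B = (3.93×10⁻⁵)(8.58×10²⁶)(1.602×10⁻¹⁹)(3.06×10⁻⁴)/7.87 ≈ 0.210 T.

B ≈ 0.210 T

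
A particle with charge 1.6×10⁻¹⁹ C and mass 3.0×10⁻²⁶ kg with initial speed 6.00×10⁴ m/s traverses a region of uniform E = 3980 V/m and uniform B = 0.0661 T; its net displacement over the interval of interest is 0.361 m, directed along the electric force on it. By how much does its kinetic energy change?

The magnetic force is always ⟂ v and does no work; only the electric force changes KE.
ΔKE = F_E · d = |q|E d = (1.6×10⁻¹⁹)(3980)(0.361) ≈ 2.30×10⁻¹⁶ J.

ΔKE ≈ 2.30×10⁻¹⁶ J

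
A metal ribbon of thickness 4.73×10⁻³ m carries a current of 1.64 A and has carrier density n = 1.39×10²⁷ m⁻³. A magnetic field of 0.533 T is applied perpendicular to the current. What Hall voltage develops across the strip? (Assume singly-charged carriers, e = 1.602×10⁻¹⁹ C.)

V_H = IB/(n e t).
V_H = (1.64)(0.533)/((1.39×10²⁷)(1.602×10⁻¹⁹)(4.73×10⁻³)) ≈ 8.30×10⁻⁷ V.

V_H ≈ 8.30×10⁻⁷ V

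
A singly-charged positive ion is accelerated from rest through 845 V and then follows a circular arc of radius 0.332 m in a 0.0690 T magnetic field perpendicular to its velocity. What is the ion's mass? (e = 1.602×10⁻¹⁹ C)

Combine |q|V = ½mv² and r = mv/(|q|B): eliminate v to get m = qB²r²/(2V).
m = (1.602×10⁻¹⁹)(0.0690)²(0.332)²/(2·845) ≈ 4.97×10⁻²⁶ kg.

m ≈ 4.97×10⁻²⁶ kg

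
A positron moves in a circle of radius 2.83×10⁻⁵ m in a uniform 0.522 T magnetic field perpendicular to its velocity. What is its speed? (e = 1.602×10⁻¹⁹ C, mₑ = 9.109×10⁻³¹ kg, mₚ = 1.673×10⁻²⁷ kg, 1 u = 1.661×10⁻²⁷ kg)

v ≈ 2.60×10⁶ m/s

From |q|vB = mv²/r, v = |q|Br/m.
v = (1.602×10⁻¹⁹)(0.522)(2.83×10⁻⁵)/9.109×10⁻³¹ ≈ 2.60×10⁶ m/s.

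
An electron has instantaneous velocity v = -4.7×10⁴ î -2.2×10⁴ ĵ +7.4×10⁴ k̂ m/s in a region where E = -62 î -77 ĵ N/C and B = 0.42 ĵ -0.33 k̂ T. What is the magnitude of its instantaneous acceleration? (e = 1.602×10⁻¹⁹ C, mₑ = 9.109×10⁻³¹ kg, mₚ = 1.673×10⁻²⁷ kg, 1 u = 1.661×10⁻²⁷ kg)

v×B = (-2.38×10⁴, -1.55×10⁴, -1.97×10⁴) N/C.
E + v×B = (-2.39×10⁴, -1.56×10⁴, -1.97×10⁴) N/C.
F = q(E + v×B) = (−1.602×10⁻¹⁹ C)·(-2.39×10⁴, -1.56×10⁴, -1.97×10⁴) = (3.83×10⁻¹⁵, 2.50×10⁻¹⁵, 3.16×10⁻¹⁵) N.
|a| = |F|/m = 5.556×10⁻¹⁵/9.109×10⁻³¹ ≈ 6.10×10¹⁵ m/s².

|a| ≈ 6.10×10¹⁵ m/s²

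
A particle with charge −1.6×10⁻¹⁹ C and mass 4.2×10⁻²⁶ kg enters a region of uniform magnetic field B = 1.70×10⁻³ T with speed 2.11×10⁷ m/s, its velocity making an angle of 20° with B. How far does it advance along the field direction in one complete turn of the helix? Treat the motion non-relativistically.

v∥ = v cosθ = 2.11×10⁷·cos20° ≈ 1.983×10⁷ m/s.
T = 2πm/(|q|B) = 2π(4.2×10⁻²⁶)/((1.6×10⁻¹⁹)(1.70×10⁻³)) ≈ 9.702×10⁻⁴ s.
pitch = v∥ T = (1.983×10⁷)(9.702×10⁻⁴) ≈ 1.92×10⁴ m.

p ≈ 1.92×10⁴ m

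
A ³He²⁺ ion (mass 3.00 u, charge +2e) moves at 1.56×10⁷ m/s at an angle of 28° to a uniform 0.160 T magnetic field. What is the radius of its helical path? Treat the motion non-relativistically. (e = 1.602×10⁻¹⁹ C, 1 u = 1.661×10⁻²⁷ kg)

r ≈ 0.712 m

v⊥ = v sinθ = 1.56×10⁷·sin28° ≈ 7.324×10⁶ m/s.
r = m v⊥/(|q|B) = (4.983×10⁻²⁷)(7.324×10⁶)/((3.204×10⁻¹⁹)(0.160)) ≈ 0.712 m.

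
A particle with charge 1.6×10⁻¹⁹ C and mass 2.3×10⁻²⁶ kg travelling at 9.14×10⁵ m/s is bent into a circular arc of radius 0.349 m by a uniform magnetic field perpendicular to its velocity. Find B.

B ≈ 0.376 T

From |q|vB = mv²/r, B = mv/(|q|r).
B = (2.3×10⁻²⁶)(9.14×10⁵)/((1.6×10⁻¹⁹)(0.349)) ≈ 0.376 T.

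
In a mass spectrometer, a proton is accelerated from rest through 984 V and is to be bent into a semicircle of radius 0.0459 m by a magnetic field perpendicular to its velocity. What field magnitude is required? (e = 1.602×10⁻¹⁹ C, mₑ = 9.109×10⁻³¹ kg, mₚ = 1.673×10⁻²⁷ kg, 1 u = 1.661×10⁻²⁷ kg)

v = √(2|q|V/m) = √(2·1.602×10⁻¹⁹·984/1.673×10⁻²⁷) ≈ 4.341×10⁵ m/s.
B = mv/(|q|r) = (1.673×10⁻²⁷)(4.341×10⁵)/((1.602×10⁻¹⁹)(0.0459)) ≈ 0.0988 T.

B ≈ 0.0988 T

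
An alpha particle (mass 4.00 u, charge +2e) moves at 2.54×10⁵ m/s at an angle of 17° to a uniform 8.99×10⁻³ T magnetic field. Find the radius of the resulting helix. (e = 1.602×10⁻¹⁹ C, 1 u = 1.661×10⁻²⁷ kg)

v⊥ = v sinθ = 2.54×10⁵·sin17° ≈ 7.426×10⁴ m/s.
r = m v⊥/(|q|B) = (6.644×10⁻²⁷)(7.426×10⁴)/((3.204×10⁻¹⁹)(8.99×10⁻³)) ≈ 0.171 m.

r ≈ 0.171 m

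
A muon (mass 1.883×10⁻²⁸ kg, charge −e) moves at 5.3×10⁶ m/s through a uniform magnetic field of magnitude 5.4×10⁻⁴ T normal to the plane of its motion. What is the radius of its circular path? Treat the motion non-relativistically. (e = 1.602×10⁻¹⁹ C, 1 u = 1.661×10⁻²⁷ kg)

The magnetic force provides the centripetal force: |q|vB = mv²/r.
r = mv/(|q|B) = (1.883×10⁻²⁸)(5.3×10⁶)/((1.602×10⁻¹⁹)(5.4×10⁻⁴)) ≈ 12 m.

r ≈ 12 m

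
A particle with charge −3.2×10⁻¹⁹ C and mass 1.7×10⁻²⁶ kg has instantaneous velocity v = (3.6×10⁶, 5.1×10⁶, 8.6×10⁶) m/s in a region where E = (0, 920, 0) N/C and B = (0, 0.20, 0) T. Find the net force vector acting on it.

F ≈ (5.50×10⁻¹³, -2.94×10⁻¹⁶, -2.30×10⁻¹³) N

v×B = (-1.72×10⁶, 0, 7.20×10⁵) N/C.
E + v×B = (-1.72×10⁶, 920, 7.20×10⁵) N/C.
F = q(E + v×B) = (−3.2×10⁻¹⁹ C)·(-1.72×10⁶, 920, 7.20×10⁵) = (5.50×10⁻¹³, -2.94×10⁻¹⁶, -2.30×10⁻¹³) N.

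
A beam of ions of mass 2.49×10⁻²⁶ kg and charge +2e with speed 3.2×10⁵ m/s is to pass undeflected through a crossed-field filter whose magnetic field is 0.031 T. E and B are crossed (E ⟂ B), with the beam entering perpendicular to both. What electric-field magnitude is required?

For straight-line motion qE = qvB, so E = vB.
E = 3.2×10⁵ × 0.031 = 9900 V/m.

E = 9900 V/m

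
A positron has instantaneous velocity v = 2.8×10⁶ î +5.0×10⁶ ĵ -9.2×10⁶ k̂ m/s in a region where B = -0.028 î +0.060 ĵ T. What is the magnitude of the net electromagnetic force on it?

|F| ≈ 1.09×10⁻¹³ N

v×B = (5.52×10⁵, 2.58×10⁵, 3.08×10⁵) N/C.
F = q v×B = (1.602×10⁻¹⁹ C)·(5.52×10⁵, 2.58×10⁵, 3.08×10⁵) = (8.84×10⁻¹⁴, 4.13×10⁻¹⁴, 4.93×10⁻¹⁴) N.
|F| = 1.09×10⁻¹³ N.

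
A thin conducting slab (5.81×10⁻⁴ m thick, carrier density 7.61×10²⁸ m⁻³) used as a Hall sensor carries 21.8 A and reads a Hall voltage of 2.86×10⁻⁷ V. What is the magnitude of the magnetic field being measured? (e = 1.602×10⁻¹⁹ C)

B ≈ 0.0929 T

From V_H = IB/(n e t), B = V_H n e t / I.
B = (2.86×10⁻⁷)(7.61×10²⁸)(1.602×10⁻¹⁹)(5.81×10⁻⁴)/21.8 ≈ 0.0929 T.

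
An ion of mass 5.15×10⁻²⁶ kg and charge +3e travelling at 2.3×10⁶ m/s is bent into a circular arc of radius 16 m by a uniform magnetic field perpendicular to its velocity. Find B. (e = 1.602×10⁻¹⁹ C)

B ≈ 0.015 T

From |q|vB = mv²/r, B = mv/(|q|r).
B = (5.15×10⁻²⁶)(2.3×10⁶)/((4.806×10⁻¹⁹)(16)) ≈ 0.015 T.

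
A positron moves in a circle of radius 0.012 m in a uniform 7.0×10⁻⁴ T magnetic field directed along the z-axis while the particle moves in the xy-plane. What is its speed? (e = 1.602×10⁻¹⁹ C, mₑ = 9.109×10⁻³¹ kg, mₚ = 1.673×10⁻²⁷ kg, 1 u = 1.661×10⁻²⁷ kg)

From |q|vB = mv²/r, v = |q|Br/m.
v = (1.602×10⁻¹⁹)(7.0×10⁻⁴)(0.012)/9.109×10⁻³¹ ≈ 1.5×10⁶ m/s.

v ≈ 1.5×10⁶ m/s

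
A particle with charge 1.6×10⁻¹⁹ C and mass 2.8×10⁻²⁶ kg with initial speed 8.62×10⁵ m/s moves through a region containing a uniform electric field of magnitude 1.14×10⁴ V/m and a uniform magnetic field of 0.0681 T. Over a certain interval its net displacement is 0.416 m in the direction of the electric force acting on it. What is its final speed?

v_f ≈ 8.93×10⁵ m/s

B does no work; ΔKE = |q|E d.
½mv_f² = ½mv₀² + |q|Ed = ½(2.8×10⁻²⁶)(8.62×10⁵)² + (1.6×10⁻¹⁹)(1.14×10⁴)(0.416) ≈ 1.040×10⁻¹⁴ J + 7.588×10⁻¹⁶ J ≈ 1.116×10⁻¹⁴ J.
v_f = √(2·1.116×10⁻¹⁴/2.8×10⁻²⁶) ≈ 8.93×10⁵ m/s.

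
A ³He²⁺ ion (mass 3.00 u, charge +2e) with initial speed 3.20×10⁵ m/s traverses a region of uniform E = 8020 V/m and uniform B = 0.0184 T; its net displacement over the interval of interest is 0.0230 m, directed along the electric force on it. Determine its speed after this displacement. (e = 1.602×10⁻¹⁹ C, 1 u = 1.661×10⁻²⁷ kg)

v_f ≈ 3.55×10⁵ m/s

B does no work; ΔKE = |q|E d.
½mv_f² = ½mv₀² + |q|Ed = ½(4.983×10⁻²⁷)(3.20×10⁵)² + (3.204×10⁻¹⁹)(8020)(0.0230) ≈ 2.551×10⁻¹⁶ J + 5.910×10⁻¹⁷ J ≈ 3.142×10⁻¹⁶ J.
v_f = √(2·3.142×10⁻¹⁶/4.983×10⁻²⁷) ≈ 3.55×10⁵ m/s.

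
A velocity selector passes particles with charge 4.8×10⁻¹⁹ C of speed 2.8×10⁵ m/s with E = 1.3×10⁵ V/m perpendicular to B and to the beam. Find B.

B = 0.46 T

Balance of forces in the selector: qE = qvB ⇒ B = E/v.
B = 1.3×10⁵/2.8×10⁵ = 0.46 T.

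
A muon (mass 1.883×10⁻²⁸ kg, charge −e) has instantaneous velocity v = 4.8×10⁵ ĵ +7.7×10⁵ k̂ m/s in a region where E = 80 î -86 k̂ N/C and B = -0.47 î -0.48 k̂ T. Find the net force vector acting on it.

v×B = (-2.30×10⁵, -3.62×10⁵, 2.26×10⁵) N/C.
E + v×B = (-2.30×10⁵, -3.62×10⁵, 2.26×10⁵) N/C.
F = q(E + v×B) = (−1.602×10⁻¹⁹ C)·(-2.30×10⁵, -3.62×10⁵, 2.26×10⁵) = (3.69×10⁻¹⁴, 5.80×10⁻¹⁴, -3.61×10⁻¹⁴) N.

F ≈ (3.69×10⁻¹⁴, 5.80×10⁻¹⁴, -3.61×10⁻¹⁴) N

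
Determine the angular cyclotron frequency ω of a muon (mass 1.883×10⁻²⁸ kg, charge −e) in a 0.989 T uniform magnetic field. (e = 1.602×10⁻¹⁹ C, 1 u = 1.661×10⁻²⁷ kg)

ω ≈ 8.41×10⁸ rad/s

ω = |q|B/m.
ω = (1.602×10⁻¹⁹)(0.989)/1.883×10⁻²⁸ ≈ 8.41×10⁸ rad/s.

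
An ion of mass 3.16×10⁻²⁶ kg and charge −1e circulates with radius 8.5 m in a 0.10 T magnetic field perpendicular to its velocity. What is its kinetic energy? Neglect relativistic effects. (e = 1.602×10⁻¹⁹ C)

v = |q|Br/m, then KE = ½mv² = (qBr)²/(2m).
v = (1.602×10⁻¹⁹)(0.10)(8.5)/3.16×10⁻²⁶ ≈ 4.309×10⁶ m/s.
KE = ½(3.16×10⁻²⁶)(4.309×10⁶)² ≈ 2.9×10⁻¹³ J.

KE ≈ 2.9×10⁻¹³ J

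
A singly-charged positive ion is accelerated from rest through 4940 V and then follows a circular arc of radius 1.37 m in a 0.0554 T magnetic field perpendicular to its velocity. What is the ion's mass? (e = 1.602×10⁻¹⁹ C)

m ≈ 9.34×10⁻²⁶ kg

Combine |q|V = ½mv² and r = mv/(|q|B): eliminate v to get m = qB²r²/(2V).
m = (1.602×10⁻¹⁹)(0.0554)²(1.37)²/(2·4940) ≈ 9.34×10⁻²⁶ kg.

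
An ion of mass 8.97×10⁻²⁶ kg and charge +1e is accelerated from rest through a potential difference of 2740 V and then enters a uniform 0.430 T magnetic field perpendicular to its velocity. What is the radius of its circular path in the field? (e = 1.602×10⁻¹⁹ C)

r ≈ 0.129 m

Acceleration: |q|V = ½mv² ⇒ v = √(2|q|V/m) = √(2·1.602×10⁻¹⁹·2740/8.97×10⁻²⁶) ≈ 9.893×10⁴ m/s.
In the field: r = mv/(|q|B) = (8.97×10⁻²⁶)(9.893×10⁴)/((1.602×10⁻¹⁹)(0.430)) ≈ 0.129 m.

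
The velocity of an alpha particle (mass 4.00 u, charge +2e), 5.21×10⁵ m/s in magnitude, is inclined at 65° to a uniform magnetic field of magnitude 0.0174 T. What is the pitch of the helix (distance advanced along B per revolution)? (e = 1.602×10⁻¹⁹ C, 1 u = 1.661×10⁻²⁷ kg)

v∥ = v cosθ = 5.21×10⁵·cos65° ≈ 2.202×10⁵ m/s.
T = 2πm/(|q|B) = 2π(6.644×10⁻²⁷)/((3.204×10⁻¹⁹)(0.0174)) ≈ 7.488×10⁻⁶ s.
pitch = v∥ T = (2.202×10⁵)(7.488×10⁻⁶) ≈ 1.65 m.

p ≈ 1.65 m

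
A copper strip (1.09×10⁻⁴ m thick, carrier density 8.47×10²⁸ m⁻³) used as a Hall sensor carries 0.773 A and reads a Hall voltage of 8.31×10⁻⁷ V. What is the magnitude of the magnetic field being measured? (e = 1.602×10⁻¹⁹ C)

From V_H = IB/(n e t), B = V_H n e t / I.
B = (8.31×10⁻⁷)(8.47×10²⁸)(1.602×10⁻¹⁹)(1.09×10⁻⁴)/0.773 ≈ 1.59 T.

B ≈ 1.59 T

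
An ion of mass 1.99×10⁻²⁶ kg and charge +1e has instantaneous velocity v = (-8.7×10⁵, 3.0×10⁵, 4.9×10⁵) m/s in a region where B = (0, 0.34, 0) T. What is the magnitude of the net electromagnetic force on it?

|F| ≈ 5.44×10⁻¹⁴ N

v×B = (-1.67×10⁵, 0, -2.96×10⁵) N/C.
F = q v×B = (1.602×10⁻¹⁹ C)·(-1.67×10⁵, 0, -2.96×10⁵) = (-2.67×10⁻¹⁴, 0, -4.74×10⁻¹⁴) N.
|F| = 5.44×10⁻¹⁴ N.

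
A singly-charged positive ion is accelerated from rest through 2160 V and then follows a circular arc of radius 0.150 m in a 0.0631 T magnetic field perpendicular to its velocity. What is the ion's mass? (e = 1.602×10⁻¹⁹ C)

m ≈ 3.32×10⁻²⁷ kg

Combine |q|V = ½mv² and r = mv/(|q|B): eliminate v to get m = qB²r²/(2V).
m = (1.602×10⁻¹⁹)(0.0631)²(0.150)²/(2·2160) ≈ 3.32×10⁻²⁷ kg.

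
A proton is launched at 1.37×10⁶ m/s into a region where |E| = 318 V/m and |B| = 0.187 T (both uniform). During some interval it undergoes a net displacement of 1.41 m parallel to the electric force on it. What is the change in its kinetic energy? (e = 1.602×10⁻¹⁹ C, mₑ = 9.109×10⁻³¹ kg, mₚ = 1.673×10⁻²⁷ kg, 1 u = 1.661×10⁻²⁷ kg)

The magnetic force is always ⟂ v and does no work; only the electric force changes KE.
ΔKE = F_E · d = |q|E d = (1.602×10⁻¹⁹)(318)(1.41) ≈ 7.18×10⁻¹⁷ J.

ΔKE ≈ 7.18×10⁻¹⁷ J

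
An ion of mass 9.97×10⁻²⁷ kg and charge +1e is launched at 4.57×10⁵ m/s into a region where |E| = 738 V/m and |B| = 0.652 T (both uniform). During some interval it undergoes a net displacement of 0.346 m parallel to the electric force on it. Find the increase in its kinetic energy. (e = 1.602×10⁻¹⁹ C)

The magnetic force is always ⟂ v and does no work; only the electric force changes KE.
ΔKE = F_E · d = |q|E d = (1.602×10⁻¹⁹)(738)(0.346) ≈ 4.09×10⁻¹⁷ J.

ΔKE ≈ 4.09×10⁻¹⁷ J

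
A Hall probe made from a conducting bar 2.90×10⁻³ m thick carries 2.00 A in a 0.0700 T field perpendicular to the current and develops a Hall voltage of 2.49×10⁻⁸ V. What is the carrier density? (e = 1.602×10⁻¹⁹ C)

n ≈ 1.21×10²⁸ m⁻³

From V_H = IB/(n e t), n = IB/(V_H e t).
n = (2.00)(0.0700)/((2.49×10⁻⁸)(1.602×10⁻¹⁹)(2.90×10⁻³)) ≈ 1.21×10²⁸ m⁻³.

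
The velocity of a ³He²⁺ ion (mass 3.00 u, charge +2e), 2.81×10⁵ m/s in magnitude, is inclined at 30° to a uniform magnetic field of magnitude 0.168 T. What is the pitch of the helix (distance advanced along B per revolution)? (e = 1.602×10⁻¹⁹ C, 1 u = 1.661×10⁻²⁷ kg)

v∥ = v cosθ = 2.81×10⁵·cos30° ≈ 2.434×10⁵ m/s.
T = 2πm/(|q|B) = 2π(4.983×10⁻²⁷)/((3.204×10⁻¹⁹)(0.168)) ≈ 5.817×10⁻⁷ s.
pitch = v∥ T = (2.434×10⁵)(5.817×10⁻⁷) ≈ 0.142 m.

p ≈ 0.142 m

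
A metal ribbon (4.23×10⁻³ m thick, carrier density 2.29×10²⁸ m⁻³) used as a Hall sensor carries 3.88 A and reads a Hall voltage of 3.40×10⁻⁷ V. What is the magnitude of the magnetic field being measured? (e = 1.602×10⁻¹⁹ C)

B ≈ 1.36 T

From V_H = IB/(n e t), B = V_H n e t / I.
B = (3.40×10⁻⁷)(2.29×10²⁸)(1.602×10⁻¹⁹)(4.23×10⁻³)/3.88 ≈ 1.36 T.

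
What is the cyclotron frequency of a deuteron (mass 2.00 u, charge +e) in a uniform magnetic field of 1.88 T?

f = |q|B/(2πm).
f = (1.602×10⁻¹⁹)(1.88)/(2π·3.322×10⁻²⁷) ≈ 1.44×10⁷ Hz.

f ≈ 1.44×10⁷ Hz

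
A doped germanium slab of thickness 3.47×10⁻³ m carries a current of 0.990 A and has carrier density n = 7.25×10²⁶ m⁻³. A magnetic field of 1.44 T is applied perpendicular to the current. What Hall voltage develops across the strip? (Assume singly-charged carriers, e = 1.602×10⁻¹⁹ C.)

V_H ≈ 3.54×10⁻⁶ V

V_H = IB/(n e t).
V_H = (0.990)(1.44)/((7.25×10²⁶)(1.602×10⁻¹⁹)(3.47×10⁻³)) ≈ 3.54×10⁻⁶ V.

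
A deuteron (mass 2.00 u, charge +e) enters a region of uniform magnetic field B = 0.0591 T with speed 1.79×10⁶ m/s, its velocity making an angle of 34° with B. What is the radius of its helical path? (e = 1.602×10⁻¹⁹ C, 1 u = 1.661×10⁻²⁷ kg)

r ≈ 0.351 m

v⊥ = v sinθ = 1.79×10⁶·sin34° ≈ 1.001×10⁶ m/s.
r = m v⊥/(|q|B) = (3.322×10⁻²⁷)(1.001×10⁶)/((1.602×10⁻¹⁹)(0.0591)) ≈ 0.351 m.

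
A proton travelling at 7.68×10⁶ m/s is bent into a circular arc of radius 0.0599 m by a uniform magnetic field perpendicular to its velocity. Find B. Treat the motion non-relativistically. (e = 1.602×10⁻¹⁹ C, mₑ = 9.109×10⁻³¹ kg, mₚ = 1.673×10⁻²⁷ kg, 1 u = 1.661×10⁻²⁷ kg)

From |q|vB = mv²/r, B = mv/(|q|r).
B = (1.673×10⁻²⁷)(7.68×10⁶)/((1.602×10⁻¹⁹)(0.0599)) ≈ 1.34 T.

B ≈ 1.34 T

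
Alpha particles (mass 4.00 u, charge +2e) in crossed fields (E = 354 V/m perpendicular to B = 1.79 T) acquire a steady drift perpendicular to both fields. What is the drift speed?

v_d ≈ 198 m/s

The E×B drift speed is v_d = E/B.
v_d = 354/1.79 = 198 m/s.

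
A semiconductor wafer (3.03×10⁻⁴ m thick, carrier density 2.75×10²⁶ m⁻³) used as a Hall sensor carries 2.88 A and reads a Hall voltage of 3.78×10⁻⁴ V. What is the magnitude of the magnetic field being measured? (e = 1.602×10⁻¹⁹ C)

B ≈ 1.75 T

From V_H = IB/(n e t), B = V_H n e t / I.
B = (3.78×10⁻⁴)(2.75×10²⁶)(1.602×10⁻¹⁹)(3.03×10⁻⁴)/2.88 ≈ 1.75 T.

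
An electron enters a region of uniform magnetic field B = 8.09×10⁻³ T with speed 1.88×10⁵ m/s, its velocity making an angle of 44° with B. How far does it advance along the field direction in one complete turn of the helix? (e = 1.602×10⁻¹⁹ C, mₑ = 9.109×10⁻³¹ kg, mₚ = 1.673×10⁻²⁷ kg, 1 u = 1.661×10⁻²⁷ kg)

v∥ = v cosθ = 1.88×10⁵·cos44° ≈ 1.352×10⁵ m/s.
T = 2πm/(|q|B) = 2π(9.109×10⁻³¹)/((1.602×10⁻¹⁹)(8.09×10⁻³)) ≈ 4.416×10⁻⁹ s.
pitch = v∥ T = (1.352×10⁵)(4.416×10⁻⁹) ≈ 5.97×10⁻⁴ m.

p ≈ 5.97×10⁻⁴ m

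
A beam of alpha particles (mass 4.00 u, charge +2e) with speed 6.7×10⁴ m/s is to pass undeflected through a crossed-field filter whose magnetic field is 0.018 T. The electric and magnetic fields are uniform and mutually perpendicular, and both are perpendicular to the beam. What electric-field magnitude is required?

E = 1200 V/m

For straight-line motion qE = qvB, so E = vB.
E = 6.7×10⁴ × 0.018 = 1200 V/m.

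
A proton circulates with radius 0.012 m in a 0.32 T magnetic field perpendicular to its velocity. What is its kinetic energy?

KE ≈ 710 eV

v = |q|Br/m, then KE = ½mv² = (qBr)²/(2m).
v = (1.602×10⁻¹⁹)(0.32)(0.012)/1.673×10⁻²⁷ ≈ 3.677×10⁵ m/s.
KE = ½(1.673×10⁻²⁷)(3.677×10⁵)² ≈ 1.1×10⁻¹⁶ J = 710 eV.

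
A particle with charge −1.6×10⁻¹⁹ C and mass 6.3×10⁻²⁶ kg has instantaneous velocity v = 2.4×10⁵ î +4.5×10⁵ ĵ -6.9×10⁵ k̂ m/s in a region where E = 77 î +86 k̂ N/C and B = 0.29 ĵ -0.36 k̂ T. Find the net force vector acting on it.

v×B = (3.81×10⁴, 8.64×10⁴, 6.96×10⁴) N/C.
E + v×B = (3.82×10⁴, 8.64×10⁴, 6.97×10⁴) N/C.
F = q(E + v×B) = (−1.6×10⁻¹⁹ C)·(3.82×10⁴, 8.64×10⁴, 6.97×10⁴) = (-6.11×10⁻¹⁵, -1.38×10⁻¹⁴, -1.11×10⁻¹⁴) N.

F ≈ (-6.11×10⁻¹⁵, -1.38×10⁻¹⁴, -1.11×10⁻¹⁴) N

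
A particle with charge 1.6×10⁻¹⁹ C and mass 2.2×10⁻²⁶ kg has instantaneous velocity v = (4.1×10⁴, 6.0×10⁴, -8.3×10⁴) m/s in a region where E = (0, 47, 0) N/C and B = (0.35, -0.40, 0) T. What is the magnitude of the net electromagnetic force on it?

|F| ≈ 9.25×10⁻¹⁵ N

v×B = (-3.32×10⁴, -2.90×10⁴, -3.74×10⁴) N/C.
E + v×B = (-3.32×10⁴, -2.90×10⁴, -3.74×10⁴) N/C.
F = q(E + v×B) = (1.6×10⁻¹⁹ C)·(-3.32×10⁴, -2.90×10⁴, -3.74×10⁴) = (-5.31×10⁻¹⁵, -4.64×10⁻¹⁵, -5.98×10⁻¹⁵) N.
|F| = 9.25×10⁻¹⁵ N.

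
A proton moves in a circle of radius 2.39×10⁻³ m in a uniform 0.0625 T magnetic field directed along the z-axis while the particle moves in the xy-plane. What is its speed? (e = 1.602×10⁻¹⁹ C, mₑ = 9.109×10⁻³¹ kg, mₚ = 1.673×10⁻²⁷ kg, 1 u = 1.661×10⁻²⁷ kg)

v ≈ 1.43×10⁴ m/s

From |q|vB = mv²/r, v = |q|Br/m.
v = (1.602×10⁻¹⁹)(0.0625)(2.39×10⁻³)/1.673×10⁻²⁷ ≈ 1.43×10⁴ m/s.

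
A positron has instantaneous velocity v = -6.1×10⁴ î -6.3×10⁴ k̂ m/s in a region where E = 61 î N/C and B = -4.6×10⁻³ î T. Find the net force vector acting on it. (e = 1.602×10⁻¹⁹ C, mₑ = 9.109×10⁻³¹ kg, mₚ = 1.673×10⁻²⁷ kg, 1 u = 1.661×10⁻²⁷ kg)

F ≈ (9.77×10⁻¹⁸, 4.64×10⁻¹⁷, 0) N

v×B = (0, 290, 0) N/C.
E + v×B = (61.0, 290, 0) N/C.
F = q(E + v×B) = (1.602×10⁻¹⁹ C)·(61.0, 290, 0) = (9.77×10⁻¹⁸, 4.64×10⁻¹⁷, 0) N.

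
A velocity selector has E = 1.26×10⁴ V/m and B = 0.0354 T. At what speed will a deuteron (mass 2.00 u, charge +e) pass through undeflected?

Zero net Lorentz force requires |qE| = |q v×B|, i.e. E = vB.
v = E/B = 1.26×10⁴/0.0354 = 3.56×10⁵ m/s.
The result is independent of the particle's charge and mass.

v = 3.56×10⁵ m/s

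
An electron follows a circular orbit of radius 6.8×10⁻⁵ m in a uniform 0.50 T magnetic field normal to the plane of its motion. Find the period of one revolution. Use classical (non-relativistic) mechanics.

The cyclotron period depends only on m, q, B: T = 2πm/(|q|B).
T = 2π(9.109×10⁻³¹)/((1.602×10⁻¹⁹)(0.50)) ≈ 7.1×10⁻¹¹ s.

T ≈ 7.1×10⁻¹¹ s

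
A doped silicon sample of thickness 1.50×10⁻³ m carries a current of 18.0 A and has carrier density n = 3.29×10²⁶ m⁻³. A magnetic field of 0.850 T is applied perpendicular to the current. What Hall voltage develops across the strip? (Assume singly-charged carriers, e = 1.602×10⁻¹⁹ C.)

V_H = IB/(n e t).
V_H = (18.0)(0.850)/((3.29×10²⁶)(1.602×10⁻¹⁹)(1.50×10⁻³)) ≈ 1.94×10⁻⁴ V.

V_H ≈ 1.94×10⁻⁴ V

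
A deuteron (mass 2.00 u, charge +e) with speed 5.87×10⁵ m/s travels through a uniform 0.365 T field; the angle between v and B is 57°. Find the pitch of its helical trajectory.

v∥ = v cosθ = 5.87×10⁵·cos57° ≈ 3.197×10⁵ m/s.
T = 2πm/(|q|B) = 2π(3.322×10⁻²⁷)/((1.602×10⁻¹⁹)(0.365)) ≈ 3.570×10⁻⁷ s.
pitch = v∥ T = (3.197×10⁵)(3.570×10⁻⁷) ≈ 0.114 m.

p ≈ 0.114 m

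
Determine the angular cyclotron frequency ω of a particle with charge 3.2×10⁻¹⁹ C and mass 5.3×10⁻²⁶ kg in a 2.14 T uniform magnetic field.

ω = |q|B/m.
ω = (3.2×10⁻¹⁹)(2.14)/5.3×10⁻²⁶ ≈ 1.29×10⁷ rad/s.

ω ≈ 1.29×10⁷ rad/s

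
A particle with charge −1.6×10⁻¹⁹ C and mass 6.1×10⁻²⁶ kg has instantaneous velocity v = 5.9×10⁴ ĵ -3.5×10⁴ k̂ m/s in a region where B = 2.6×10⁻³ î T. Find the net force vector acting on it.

F ≈ (0, 1.46×10⁻¹⁷, 2.45×10⁻¹⁷) N

v×B = (0, -91.0, -153) N/C.
F = q v×B = (−1.6×10⁻¹⁹ C)·(0, -91.0, -153) = (0, 1.46×10⁻¹⁷, 2.45×10⁻¹⁷) N.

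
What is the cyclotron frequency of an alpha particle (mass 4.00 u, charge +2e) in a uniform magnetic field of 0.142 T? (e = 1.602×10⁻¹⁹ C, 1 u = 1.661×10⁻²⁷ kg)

f = |q|B/(2πm).
f = (3.204×10⁻¹⁹)(0.142)/(2π·6.644×10⁻²⁷) ≈ 1.09×10⁶ Hz.

f ≈ 1.09×10⁶ Hz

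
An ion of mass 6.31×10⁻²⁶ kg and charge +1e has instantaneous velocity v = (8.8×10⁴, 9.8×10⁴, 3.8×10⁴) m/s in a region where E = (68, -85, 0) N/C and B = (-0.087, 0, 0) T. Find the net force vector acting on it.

F ≈ (1.09×10⁻¹⁷, -5.43×10⁻¹⁶, 1.37×10⁻¹⁵) N

v×B = (0, -3310, 8530) N/C.
E + v×B = (68.0, -3390, 8530) N/C.
F = q(E + v×B) = (1.602×10⁻¹⁹ C)·(68.0, -3390, 8530) = (1.09×10⁻¹⁷, -5.43×10⁻¹⁶, 1.37×10⁻¹⁵) N.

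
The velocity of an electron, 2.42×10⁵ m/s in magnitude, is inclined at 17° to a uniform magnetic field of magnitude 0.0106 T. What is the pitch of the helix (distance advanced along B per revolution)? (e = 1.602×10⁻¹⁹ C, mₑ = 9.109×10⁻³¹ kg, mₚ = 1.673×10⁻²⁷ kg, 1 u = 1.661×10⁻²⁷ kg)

p ≈ 7.80×10⁻⁴ m

v∥ = v cosθ = 2.42×10⁵·cos17° ≈ 2.314×10⁵ m/s.
T = 2πm/(|q|B) = 2π(9.109×10⁻³¹)/((1.602×10⁻¹⁹)(0.0106)) ≈ 3.370×10⁻⁹ s.
pitch = v∥ T = (2.314×10⁵)(3.370×10⁻⁹) ≈ 7.80×10⁻⁴ m.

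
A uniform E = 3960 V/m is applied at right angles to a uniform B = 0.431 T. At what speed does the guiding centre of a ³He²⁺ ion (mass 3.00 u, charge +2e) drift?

v_d ≈ 9190 m/s

The steady drift has the magnetic force balancing the electric force, so v_d = E/B.
v_d = 3960/0.431 = 9190 m/s.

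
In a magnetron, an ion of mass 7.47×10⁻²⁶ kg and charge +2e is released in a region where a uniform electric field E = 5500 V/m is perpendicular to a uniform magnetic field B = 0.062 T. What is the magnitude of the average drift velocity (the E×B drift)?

v_d ≈ 8.9×10⁴ m/s

The E×B drift speed is v_d = E/B.
v_d = 5500/0.062 = 8.9×10⁴ m/s.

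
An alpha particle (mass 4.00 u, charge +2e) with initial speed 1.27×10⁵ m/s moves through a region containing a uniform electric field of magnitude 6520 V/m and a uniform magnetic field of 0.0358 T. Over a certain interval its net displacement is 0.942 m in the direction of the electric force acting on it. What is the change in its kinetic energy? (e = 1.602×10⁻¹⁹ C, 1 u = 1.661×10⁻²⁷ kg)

The magnetic force is always ⟂ v and does no work; only the electric force changes KE.
ΔKE = F_E · d = |q|E d = (3.204×10⁻¹⁹)(6520)(0.942) ≈ 1.97×10⁻¹⁵ J.

ΔKE ≈ 1.97×10⁻¹⁵ J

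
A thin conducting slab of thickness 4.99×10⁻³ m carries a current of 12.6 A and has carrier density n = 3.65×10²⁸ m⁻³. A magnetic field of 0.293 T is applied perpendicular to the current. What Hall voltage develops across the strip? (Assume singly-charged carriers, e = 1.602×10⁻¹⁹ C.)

V_H = IB/(n e t).
V_H = (12.6)(0.293)/((3.65×10²⁸)(1.602×10⁻¹⁹)(4.99×10⁻³)) ≈ 1.27×10⁻⁷ V.

V_H ≈ 1.27×10⁻⁷ V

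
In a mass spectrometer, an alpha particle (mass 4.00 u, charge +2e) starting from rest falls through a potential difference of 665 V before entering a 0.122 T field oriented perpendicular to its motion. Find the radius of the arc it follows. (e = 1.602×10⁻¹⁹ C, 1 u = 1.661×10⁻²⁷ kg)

Acceleration: |q|V = ½mv² ⇒ v = √(2|q|V/m) = √(2·3.204×10⁻¹⁹·665/6.644×10⁻²⁷) ≈ 2.533×10⁵ m/s.
In the field: r = mv/(|q|B) = (6.644×10⁻²⁷)(2.533×10⁵)/((3.204×10⁻¹⁹)(0.122)) ≈ 0.0430 m.

r ≈ 0.0430 m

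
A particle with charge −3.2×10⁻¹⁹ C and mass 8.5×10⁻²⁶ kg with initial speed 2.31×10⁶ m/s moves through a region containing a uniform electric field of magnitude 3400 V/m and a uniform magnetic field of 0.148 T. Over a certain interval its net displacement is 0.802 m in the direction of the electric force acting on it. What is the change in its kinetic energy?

ΔKE ≈ 8.73×10⁻¹⁶ J

The magnetic force is always ⟂ v and does no work; only the electric force changes KE.
ΔKE = F_E · d = |q|E d = (3.2×10⁻¹⁹)(3400)(0.802) ≈ 8.73×10⁻¹⁶ J.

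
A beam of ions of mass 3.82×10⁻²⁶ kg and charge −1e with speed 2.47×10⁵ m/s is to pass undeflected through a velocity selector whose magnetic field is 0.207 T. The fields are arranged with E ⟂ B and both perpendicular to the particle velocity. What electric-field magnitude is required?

E = 5.11×10⁴ V/m

For straight-line motion qE = qvB, so E = vB.
E = 2.47×10⁵ × 0.207 = 5.11×10⁴ V/m.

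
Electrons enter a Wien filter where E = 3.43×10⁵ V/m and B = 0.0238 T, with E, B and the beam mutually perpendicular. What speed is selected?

v = 1.44×10⁷ m/s

For undeflected motion the electric and magnetic forces balance: qE = qvB.
v = E/B = 3.43×10⁵/0.0238 = 1.44×10⁷ m/s.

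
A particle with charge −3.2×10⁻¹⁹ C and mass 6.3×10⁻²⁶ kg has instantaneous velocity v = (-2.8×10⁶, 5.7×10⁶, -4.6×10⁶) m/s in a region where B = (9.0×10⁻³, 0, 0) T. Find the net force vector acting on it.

v×B = (0, -4.14×10⁴, -5.13×10⁴) N/C.
F = q v×B = (−3.2×10⁻¹⁹ C)·(0, -4.14×10⁴, -5.13×10⁴) = (0, 1.32×10⁻¹⁴, 1.64×10⁻¹⁴) N.

F ≈ (0, 1.32×10⁻¹⁴, 1.64×10⁻¹⁴) N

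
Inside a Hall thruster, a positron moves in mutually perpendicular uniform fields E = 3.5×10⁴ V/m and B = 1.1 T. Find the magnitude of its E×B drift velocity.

In crossed fields the guiding centre drifts at v_d = |E×B|/B² = E/B, independent of charge and mass.
v_d = 3.5×10⁴/1.1 = 3.2×10⁴ m/s.

v_d ≈ 3.2×10⁴ m/s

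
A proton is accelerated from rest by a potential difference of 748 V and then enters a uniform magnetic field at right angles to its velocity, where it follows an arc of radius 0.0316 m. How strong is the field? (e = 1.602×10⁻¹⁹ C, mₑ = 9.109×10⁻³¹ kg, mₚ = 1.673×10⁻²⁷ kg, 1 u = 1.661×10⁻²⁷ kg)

v = √(2|q|V/m) = √(2·1.602×10⁻¹⁹·748/1.673×10⁻²⁷) ≈ 3.785×10⁵ m/s.
B = mv/(|q|r) = (1.673×10⁻²⁷)(3.785×10⁵)/((1.602×10⁻¹⁹)(0.0316)) ≈ 0.125 T.

B ≈ 0.125 T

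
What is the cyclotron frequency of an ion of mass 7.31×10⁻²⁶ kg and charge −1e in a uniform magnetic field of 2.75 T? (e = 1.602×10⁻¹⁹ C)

f = |q|B/(2πm).
f = (1.602×10⁻¹⁹)(2.75)/(2π·7.31×10⁻²⁶) ≈ 9.59×10⁵ Hz.

f ≈ 9.59×10⁵ Hz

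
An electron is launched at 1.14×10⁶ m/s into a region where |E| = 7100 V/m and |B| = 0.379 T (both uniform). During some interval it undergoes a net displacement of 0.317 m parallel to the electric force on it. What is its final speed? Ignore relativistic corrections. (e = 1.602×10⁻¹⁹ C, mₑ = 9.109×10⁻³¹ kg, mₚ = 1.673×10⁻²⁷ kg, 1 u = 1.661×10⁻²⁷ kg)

B does no work; ΔKE = |q|E d.
½mv_f² = ½mv₀² + |q|Ed = ½(9.109×10⁻³¹)(1.14×10⁶)² + (1.602×10⁻¹⁹)(7100)(0.317) ≈ 5.919×10⁻¹⁹ J + 3.606×10⁻¹⁶ J ≈ 3.612×10⁻¹⁶ J.
v_f = √(2·3.612×10⁻¹⁶/9.109×10⁻³¹) ≈ 2.82×10⁷ m/s.

v_f ≈ 2.82×10⁷ m/s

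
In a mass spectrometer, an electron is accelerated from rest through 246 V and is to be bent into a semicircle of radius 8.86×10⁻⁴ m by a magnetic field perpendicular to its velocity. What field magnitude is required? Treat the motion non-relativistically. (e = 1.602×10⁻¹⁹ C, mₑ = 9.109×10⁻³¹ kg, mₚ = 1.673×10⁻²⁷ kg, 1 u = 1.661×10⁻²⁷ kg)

B ≈ 0.0597 T

v = √(2|q|V/m) = √(2·1.602×10⁻¹⁹·246/9.109×10⁻³¹) ≈ 9.302×10⁶ m/s.
B = mv/(|q|r) = (9.109×10⁻³¹)(9.302×10⁶)/((1.602×10⁻¹⁹)(8.86×10⁻⁴)) ≈ 0.0597 T.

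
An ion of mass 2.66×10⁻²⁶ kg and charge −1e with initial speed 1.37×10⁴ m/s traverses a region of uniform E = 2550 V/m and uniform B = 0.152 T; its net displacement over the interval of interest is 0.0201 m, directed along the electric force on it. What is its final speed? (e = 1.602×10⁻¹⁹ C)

B does no work; ΔKE = |q|E d.
½mv_f² = ½mv₀² + |q|Ed = ½(2.66×10⁻²⁶)(1.37×10⁴)² + (1.602×10⁻¹⁹)(2550)(0.0201) ≈ 2.496×10⁻¹⁸ J + 8.211×10⁻¹⁸ J ≈ 1.071×10⁻¹⁷ J.
v_f = √(2·1.071×10⁻¹⁷/2.66×10⁻²⁶) ≈ 2.84×10⁴ m/s.

v_f ≈ 2.84×10⁴ m/s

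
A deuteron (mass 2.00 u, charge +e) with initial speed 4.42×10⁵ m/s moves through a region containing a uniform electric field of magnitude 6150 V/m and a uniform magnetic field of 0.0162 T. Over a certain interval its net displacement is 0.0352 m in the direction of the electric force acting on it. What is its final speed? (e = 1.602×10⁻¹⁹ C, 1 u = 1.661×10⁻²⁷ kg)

B does no work; ΔKE = |q|E d.
½mv_f² = ½mv₀² + |q|Ed = ½(3.322×10⁻²⁷)(4.42×10⁵)² + (1.602×10⁻¹⁹)(6150)(0.0352) ≈ 3.245×10⁻¹⁶ J + 3.468×10⁻¹⁷ J ≈ 3.592×10⁻¹⁶ J.
v_f = √(2·3.592×10⁻¹⁶/3.322×10⁻²⁷) ≈ 4.65×10⁵ m/s.

v_f ≈ 4.65×10⁵ m/s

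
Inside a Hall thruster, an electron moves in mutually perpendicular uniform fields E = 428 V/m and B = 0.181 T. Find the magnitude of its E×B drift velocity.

The steady drift has the magnetic force balancing the electric force, so v_d = E/B.
v_d = 428/0.181 = 2360 m/s.

v_d ≈ 2360 m/s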